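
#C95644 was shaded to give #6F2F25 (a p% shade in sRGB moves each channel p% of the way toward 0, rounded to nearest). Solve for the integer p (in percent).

#C95644 is rgb(201, 86, 68); #6F2F25 is rgb(111, 47, 37).
On the R channel (widest range): 111 ≈ 201 + (p/100)(0 − 201), so p ≈ 100×(111 − 201)/(0 − 201) = -9000/-201 = 44.78.
p = 45 reproduces all three channels after rounding.

45%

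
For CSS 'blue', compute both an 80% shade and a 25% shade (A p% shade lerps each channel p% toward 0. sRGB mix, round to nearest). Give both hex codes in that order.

#000033, #0000bf

CSS blue is rgb(0, 0, 255).
80% shade:
  R: 0 + 0 = 0 → 0
  G: 0 + 0.8×(0−0) = 0 + 0 = 0 → 0
  B: 255 + 0.8×(0−255) = 255 − 204 = 51 → 51
  → #000033
25% shade:
  R: 0 + 0.25×(0−0) = 0 + 0 = 0 → 0
  G: 0 + 0.25×(0−0) = 0 + 0 = 0 → 0
  B: 255 + 0.25×(0−255) = 255 − 63.75 = 191.25 → 191
  → #0000bf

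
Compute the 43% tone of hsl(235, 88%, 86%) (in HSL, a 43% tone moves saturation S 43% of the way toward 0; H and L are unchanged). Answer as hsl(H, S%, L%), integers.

hsl(235, 50%, 86%)

S moves 43% from 88 toward 0: 88 − 37.84 = 50.16 → 50.
H and L are unchanged.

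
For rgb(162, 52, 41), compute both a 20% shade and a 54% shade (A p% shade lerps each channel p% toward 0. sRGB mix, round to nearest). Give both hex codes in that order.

#822A21, #4B1813

20% shade:
  R: 162 + 0.2×(0−162) = 162 − 32.4 = 129.6 → 130
  G: 52 − 10.4 = 41.6 → 42
  B: 41 + 0.2×(0−41) = 41 − 8.2 = 32.8 → 33
  → #822A21
54% shade:
  R: 162 − 87.48 = 74.52 → 75
  G: 52 + 0.54×(0−52) = 52 − 28.08 = 23.92 → 24
  B: 41 + 0.54×(0−41) = 41 − 22.14 = 18.86 → 19
  → #4B1813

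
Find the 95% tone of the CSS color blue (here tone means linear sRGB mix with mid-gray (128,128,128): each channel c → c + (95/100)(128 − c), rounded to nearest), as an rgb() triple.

CSS blue is rgb(0, 0, 255).
Lerp each channel 95% toward 128:
  R: 0 + 0.95×(128−0) = 0 + 121.6 = 121.6 → 122
  G: 0 + 0.95×(128−0) = 0 + 121.6 = 121.6 → 122
  B: 255 + 0.95×(128−255) = 255 − 120.65 = 134.35 → 134

rgb(122, 122, 134)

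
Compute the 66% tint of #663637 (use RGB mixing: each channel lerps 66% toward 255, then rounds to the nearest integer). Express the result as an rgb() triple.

rgb(203, 187, 187)

#663637 is rgb(102, 54, 55).
A 66% tint moves each channel 66% toward 255:
  R: 102 + 100.98 = 202.98 → 203
  G: 54 + 0.66×(255−54) = 54 + 132.66 = 186.66 → 187
  B: 55 + 132 = 187 → 187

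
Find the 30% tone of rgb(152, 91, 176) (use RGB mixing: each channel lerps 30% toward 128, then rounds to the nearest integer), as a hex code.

Lerp each channel 30% toward 128:
  R: 152 + 0.3×(128−152) = 152 − 7.2 = 144.8 → 145
  G: 91 + 0.3×(128−91) = 91 + 11.1 = 102.1 → 102
  B: 176 + 0.3×(128−176) = 176 − 14.4 = 161.6 → 162
rgb(145, 102, 162) = #9166a2.

#9166a2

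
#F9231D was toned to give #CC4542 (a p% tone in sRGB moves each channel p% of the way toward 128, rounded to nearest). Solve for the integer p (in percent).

#F9231D is rgb(249, 35, 29); #CC4542 is rgb(204, 69, 66).
On the R channel (widest range): 204 ≈ 249 + (p/100)(128 − 249), so p ≈ 100×(204 − 249)/(128 − 249) = -4500/-121 = 37.19.
p = 37 reproduces all three channels after rounding.

37%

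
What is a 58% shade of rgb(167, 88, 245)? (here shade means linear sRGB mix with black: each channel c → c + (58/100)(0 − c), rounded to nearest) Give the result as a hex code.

#462567

A 58% shade moves each channel 58% toward 0:
  R: 167 − 96.86 = 70.14 → 70
  G: 88 − 51.04 = 36.96 → 37
  B: 245 + 0.58×(0−245) = 245 − 142.1 = 102.9 → 103
rgb(70, 37, 103) = #462567.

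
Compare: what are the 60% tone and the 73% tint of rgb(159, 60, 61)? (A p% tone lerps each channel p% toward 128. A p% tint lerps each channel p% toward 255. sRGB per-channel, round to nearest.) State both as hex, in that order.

#8c6565, #e5cacb

60% tone:
  R: 159 − 18.6 = 140.4 → 140
  G: 60 + 0.6×(128−60) = 60 + 40.8 = 100.8 → 101
  B: 61 + 0.6×(128−61) = 61 + 40.2 = 101.2 → 101
  → #8c6565
73% tint:
  R: 159 + 0.73×(255−159) = 159 + 70.08 = 229.08 → 229
  G: 60 + 0.73×(255−60) = 60 + 142.35 = 202.35 → 202
  B: 61 + 0.73×(255−61) = 61 + 141.62 = 202.62 → 203
  → #e5cacb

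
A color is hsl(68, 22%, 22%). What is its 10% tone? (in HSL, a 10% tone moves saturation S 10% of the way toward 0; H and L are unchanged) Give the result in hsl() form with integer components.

hsl(68, 20%, 22%)

S moves 10% from 22 toward 0: 22 − 2.2 = 19.8 → 20.
H and L are unchanged.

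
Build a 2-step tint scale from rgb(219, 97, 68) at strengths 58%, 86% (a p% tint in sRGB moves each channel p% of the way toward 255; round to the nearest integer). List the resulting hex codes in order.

#f0bdb0, #fae9e5

58%: (219 + 20.88 = 239.88→240, 97 + 91.64 = 188.64→189, 68 + 108.46 = 176.46→176) → #f0bdb0
86%: (219 + 30.96 = 249.96→250, 97 + 135.88 = 232.88→233, 68 + 160.82 = 228.82→229) → #fae9e5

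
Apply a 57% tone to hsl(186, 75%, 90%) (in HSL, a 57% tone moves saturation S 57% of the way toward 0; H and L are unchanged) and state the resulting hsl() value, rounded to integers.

hsl(186, 32%, 90%)

S moves 57% from 75 toward 0: 75 − 42.75 = 32.25 → 32.
H and L are unchanged.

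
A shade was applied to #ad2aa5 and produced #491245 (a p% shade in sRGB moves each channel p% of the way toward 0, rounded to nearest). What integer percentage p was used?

#ad2aa5 is rgb(173, 42, 165); #491245 is rgb(73, 18, 69).
On the R channel (widest range): 73 ≈ 173 + (p/100)(0 − 173), so p ≈ 100×(73 − 173)/(0 − 173) = -10000/-173 = 57.80.
p = 58 reproduces all three channels after rounding.

58%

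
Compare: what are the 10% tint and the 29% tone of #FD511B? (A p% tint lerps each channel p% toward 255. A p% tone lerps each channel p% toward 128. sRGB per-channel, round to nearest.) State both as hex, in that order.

#FD6232, #D95F38

#FD511B is rgb(253, 81, 27).
10% tint:
  R: 253 + 0.2 = 253.2 → 253
  G: 81 + 0.1×(255−81) = 81 + 17.4 = 98.4 → 98
  B: 27 + 0.1×(255−27) = 27 + 22.8 = 49.8 → 50
  → #FD6232
29% tone:
  R: 253 + 0.29×(128−253) = 253 − 36.25 = 216.75 → 217
  G: 81 + 0.29×(128−81) = 81 + 13.63 = 94.63 → 95
  B: 27 + 0.29×(128−27) = 27 + 29.29 = 56.29 → 56
  → #D95F38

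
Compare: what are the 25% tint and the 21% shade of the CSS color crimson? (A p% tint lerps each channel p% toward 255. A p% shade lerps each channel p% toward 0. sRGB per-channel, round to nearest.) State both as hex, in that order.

CSS crimson is rgb(220, 20, 60).
25% tint:
  R: 220 + 8.75 = 228.75 → 229
  G: 20 + 58.75 = 78.75 → 79
  B: 60 + 0.25×(255−60) = 60 + 48.75 = 108.75 → 109
  → #E54F6D
21% shade:
  R: 220 + 0.21×(0−220) = 220 − 46.2 = 173.8 → 174
  G: 20 + 0.21×(0−20) = 20 − 4.2 = 15.8 → 16
  B: 60 − 12.6 = 47.4 → 47
  → #AE102F

#E54F6D, #AE102F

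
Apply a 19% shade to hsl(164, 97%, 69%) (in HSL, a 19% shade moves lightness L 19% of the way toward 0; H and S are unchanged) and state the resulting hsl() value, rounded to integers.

hsl(164, 97%, 56%)

L moves 19% from 69 toward 0: 69 − 13.11 = 55.89 → 56.
H and S are unchanged.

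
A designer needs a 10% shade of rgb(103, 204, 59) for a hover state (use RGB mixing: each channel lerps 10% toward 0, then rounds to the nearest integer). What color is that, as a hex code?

A 10% shade moves each channel 10% toward 0:
  R: 103 + 0.1×(0−103) = 103 − 10.3 = 92.7 → 93
  G: 204 + 0.1×(0−204) = 204 − 20.4 = 183.6 → 184
  B: 59 − 5.9 = 53.1 → 53
rgb(93, 184, 53) = #5db835.

#5db835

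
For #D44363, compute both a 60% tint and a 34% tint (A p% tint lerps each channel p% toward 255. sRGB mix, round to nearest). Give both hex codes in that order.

#EEB4C1, #E38398

#D44363 is rgb(212, 67, 99).
60% tint:
  R: 212 + 0.6×(255−212) = 212 + 25.8 = 237.8 → 238
  G: 67 + 0.6×(255−67) = 67 + 112.8 = 179.8 → 180
  B: 99 + 93.6 = 192.6 → 193
  → #EEB4C1
34% tint:
  R: 212 + 0.34×(255−212) = 212 + 14.62 = 226.62 → 227
  G: 67 + 63.92 = 130.92 → 131
  B: 99 + 0.34×(255−99) = 99 + 53.04 = 152.04 → 152
  → #E38398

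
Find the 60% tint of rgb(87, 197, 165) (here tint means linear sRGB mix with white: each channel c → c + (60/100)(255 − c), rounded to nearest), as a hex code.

Lerp each channel 60% toward 255:
  R: 87 + 0.6×(255−87) = 87 + 100.8 = 187.8 → 188
  G: 197 + 34.8 = 231.8 → 232
  B: 165 + 0.6×(255−165) = 165 + 54 = 219 → 219
rgb(188, 232, 219) = #BCE8DB.

#BCE8DB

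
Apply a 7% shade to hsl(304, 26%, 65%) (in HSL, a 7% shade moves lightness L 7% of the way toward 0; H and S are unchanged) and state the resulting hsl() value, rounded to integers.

hsl(304, 26%, 60%)

L moves 7% from 65 toward 0: 65 − 4.55 = 60.45 → 60.
H and S are unchanged.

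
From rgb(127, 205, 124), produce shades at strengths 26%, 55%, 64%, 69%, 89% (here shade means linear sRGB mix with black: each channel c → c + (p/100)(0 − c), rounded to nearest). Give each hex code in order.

26%: (127 − 33.02 = 93.98→94, 205 − 53.3 = 151.7→152, 124 − 32.24 = 91.76→92) → #5E985C
55%: (127 − 69.85 = 57.15→57, 205 − 112.75 = 92.25→92, 124 − 68.2 = 55.8→56) → #395C38
64%: (127 − 81.28 = 45.72→46, 205 − 131.2 = 73.8→74, 124 − 79.36 = 44.64→45) → #2E4A2D
69%: (127 − 87.63 = 39.37→39, 205 − 141.45 = 63.55→64, 124 − 85.56 = 38.44→38) → #274026
89%: (127 − 113.03 = 13.97→14, 205 − 182.45 = 22.55→23, 124 − 110.36 = 13.64→14) → #0E170E

#5E985C, #395C38, #2E4A2D, #274026, #0E170E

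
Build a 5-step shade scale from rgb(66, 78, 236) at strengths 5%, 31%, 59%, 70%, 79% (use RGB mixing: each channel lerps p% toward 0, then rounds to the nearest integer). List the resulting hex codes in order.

#3f4ae0, #2e36a3, #1b2061, #141747, #0e1032

5%: (66 − 3.3 = 62.7→63, 78 − 3.9 = 74.1→74, 236 − 11.8 = 224.2→224) → #3f4ae0
31%: (66 − 20.46 = 45.54→46, 78 − 24.18 = 53.82→54, 236 − 73.16 = 162.84→163) → #2e36a3
59%: (66 − 38.94 = 27.06→27, 78 − 46.02 = 31.98→32, 236 − 139.24 = 96.76→97) → #1b2061
70%: (66 − 46.2 = 19.8→20, 78 − 54.6 = 23.4→23, 236 − 165.2 = 70.8→71) → #141747
79%: (66 − 52.14 = 13.86→14, 78 − 61.62 = 16.38→16, 236 − 186.44 = 49.56→50) → #0e1032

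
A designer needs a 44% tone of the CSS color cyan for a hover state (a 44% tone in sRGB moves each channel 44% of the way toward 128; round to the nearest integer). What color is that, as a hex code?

CSS cyan is rgb(0, 255, 255).
Lerp each channel 44% toward 128:
  R: 0 + 56.32 = 56.32 → 56
  G: 255 + 0.44×(128−255) = 255 − 55.88 = 199.12 → 199
  B: 255 + 0.44×(128−255) = 255 − 55.88 = 199.12 → 199
rgb(56, 199, 199) = #38c7c7.

#38c7c7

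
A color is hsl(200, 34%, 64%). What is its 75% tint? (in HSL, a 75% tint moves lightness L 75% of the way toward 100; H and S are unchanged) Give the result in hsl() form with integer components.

L moves 75% from 64 toward 100: 64 + 27 = 91 → 91.
H and S are unchanged.

hsl(200, 34%, 91%)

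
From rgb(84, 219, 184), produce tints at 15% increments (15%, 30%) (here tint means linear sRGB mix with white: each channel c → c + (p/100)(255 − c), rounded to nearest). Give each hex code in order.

15%: (84 + 25.65 = 109.65→110, 219 + 5.4 = 224.4→224, 184 + 10.65 = 194.65→195) → #6EE0C3
30%: (84 + 51.3 = 135.3→135, 219 + 10.8 = 229.8→230, 184 + 21.3 = 205.3→205) → #87E6CD

#6EE0C3, #87E6CD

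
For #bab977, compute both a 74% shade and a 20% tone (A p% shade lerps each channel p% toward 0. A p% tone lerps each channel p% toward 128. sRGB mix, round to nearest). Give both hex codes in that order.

#bab977 is rgb(186, 185, 119).
74% shade:
  R: 186 + 0.74×(0−186) = 186 − 137.64 = 48.36 → 48
  G: 185 − 136.9 = 48.1 → 48
  B: 119 − 88.06 = 30.94 → 31
  → #30301f
20% tone:
  R: 186 − 11.6 = 174.4 → 174
  G: 185 + 0.2×(128−185) = 185 − 11.4 = 173.6 → 174
  B: 119 + 0.2×(128−119) = 119 + 1.8 = 120.8 → 121
  → #aeae79

#30301f, #aeae79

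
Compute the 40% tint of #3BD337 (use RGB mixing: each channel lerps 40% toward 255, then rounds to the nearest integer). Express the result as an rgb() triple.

rgb(137, 229, 135)

#3BD337 is rgb(59, 211, 55).
Lerp each channel 40% toward 255:
  R: 59 + 0.4×(255−59) = 59 + 78.4 = 137.4 → 137
  G: 211 + 17.6 = 228.6 → 229
  B: 55 + 80 = 135 → 135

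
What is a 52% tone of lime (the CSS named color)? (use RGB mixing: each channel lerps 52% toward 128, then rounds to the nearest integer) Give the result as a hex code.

#43BD43

CSS lime is rgb(0, 255, 0).
A 52% tone moves each channel 52% toward 128:
  R: 0 + 0.52×(128−0) = 0 + 66.56 = 66.56 → 67
  G: 255 + 0.52×(128−255) = 255 − 66.04 = 188.96 → 189
  B: 0 + 0.52×(128−0) = 0 + 66.56 = 66.56 → 67
rgb(67, 189, 67) = #43BD43.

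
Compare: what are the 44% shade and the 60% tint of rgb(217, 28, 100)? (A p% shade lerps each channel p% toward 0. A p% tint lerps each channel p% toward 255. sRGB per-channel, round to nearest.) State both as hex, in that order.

#7a1038, #f0a4c1

44% shade:
  R: 217 + 0.44×(0−217) = 217 − 95.48 = 121.52 → 122
  G: 28 − 12.32 = 15.68 → 16
  B: 100 − 44 = 56 → 56
  → #7a1038
60% tint:
  R: 217 + 22.8 = 239.8 → 240
  G: 28 + 0.6×(255−28) = 28 + 136.2 = 164.2 → 164
  B: 100 + 0.6×(255−100) = 100 + 93 = 193 → 193
  → #f0a4c1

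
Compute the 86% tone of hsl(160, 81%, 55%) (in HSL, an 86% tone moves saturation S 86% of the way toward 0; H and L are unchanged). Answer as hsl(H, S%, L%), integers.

S moves 86% from 81 toward 0: 81 − 69.66 = 11.34 → 11.
H and L are unchanged.

hsl(160, 11%, 55%)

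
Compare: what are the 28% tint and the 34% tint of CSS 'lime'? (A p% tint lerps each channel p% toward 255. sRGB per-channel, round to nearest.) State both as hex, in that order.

CSS lime is rgb(0, 255, 0).
28% tint:
  R: 0 + 0.28×(255−0) = 0 + 71.4 = 71.4 → 71
  G: 255 + 0.28×(255−255) = 255 + 0 = 255 → 255
  B: 0 + 0.28×(255−0) = 0 + 71.4 = 71.4 → 71
  → #47FF47
34% tint:
  R: 0 + 86.7 = 86.7 → 87
  G: 255 + 0 = 255 → 255
  B: 0 + 0.34×(255−0) = 0 + 86.7 = 86.7 → 87
  → #57FF57

#47FF47, #57FF57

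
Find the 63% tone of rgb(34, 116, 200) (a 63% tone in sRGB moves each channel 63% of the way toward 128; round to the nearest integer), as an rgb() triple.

rgb(93, 124, 155)

Lerp each channel 63% toward 128:
  R: 34 + 59.22 = 93.22 → 93
  G: 116 + 0.63×(128−116) = 116 + 7.56 = 123.56 → 124
  B: 200 + 0.63×(128−200) = 200 − 45.36 = 154.64 → 155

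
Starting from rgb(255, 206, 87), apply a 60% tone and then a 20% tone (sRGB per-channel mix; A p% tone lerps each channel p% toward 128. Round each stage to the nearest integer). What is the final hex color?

#a99973

Lerp each channel 60% toward 128:
  R: 255 − 76.2 = 178.8 → 179
  G: 206 + 0.6×(128−206) = 206 − 46.8 = 159.2 → 159
  B: 87 + 24.6 = 111.6 → 112
After the tone: rgb(179, 159, 112) = #b39f70.
Lerp each channel 20% toward 128:
  R: 179 + 0.2×(128−179) = 179 − 10.2 = 168.8 → 169
  G: 159 − 6.2 = 152.8 → 153
  B: 112 + 0.2×(128−112) = 112 + 3.2 = 115.2 → 115
rgb(169, 153, 115) = #a99973.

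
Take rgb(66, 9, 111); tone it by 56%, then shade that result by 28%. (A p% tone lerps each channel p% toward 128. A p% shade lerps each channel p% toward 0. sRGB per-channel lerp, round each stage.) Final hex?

Lerp each channel 56% toward 128:
  R: 66 + 0.56×(128−66) = 66 + 34.72 = 100.72 → 101
  G: 9 + 0.56×(128−9) = 9 + 66.64 = 75.64 → 76
  B: 111 + 9.52 = 120.52 → 121
After the tone: rgb(101, 76, 121) = #654C79.
Per channel, c → c + 0.28(0 − c):
  R: 101 + 0.28×(0−101) = 101 − 28.28 = 72.72 → 73
  G: 76 + 0.28×(0−76) = 76 − 21.28 = 54.72 → 55
  B: 121 + 0.28×(0−121) = 121 − 33.88 = 87.12 → 87
rgb(73, 55, 87) = #493757.

#493757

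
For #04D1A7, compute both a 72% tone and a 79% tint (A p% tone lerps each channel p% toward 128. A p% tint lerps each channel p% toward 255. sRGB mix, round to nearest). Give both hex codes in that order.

#5D978B, #CAF5ED

#04D1A7 is rgb(4, 209, 167).
72% tone:
  R: 4 + 89.28 = 93.28 → 93
  G: 209 − 58.32 = 150.68 → 151
  B: 167 − 28.08 = 138.92 → 139
  → #5D978B
79% tint:
  R: 4 + 198.29 = 202.29 → 202
  G: 209 + 36.34 = 245.34 → 245
  B: 167 + 0.79×(255−167) = 167 + 69.52 = 236.52 → 237
  → #CAF5ED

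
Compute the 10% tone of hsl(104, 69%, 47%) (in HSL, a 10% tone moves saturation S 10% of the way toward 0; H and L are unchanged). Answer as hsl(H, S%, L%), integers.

S moves 10% from 69 toward 0: 69 − 6.9 = 62.1 → 62.
H and L are unchanged.

hsl(104, 62%, 47%)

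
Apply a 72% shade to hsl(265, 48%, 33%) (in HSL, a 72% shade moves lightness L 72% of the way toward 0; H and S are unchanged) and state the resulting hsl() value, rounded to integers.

L moves 72% from 33 toward 0: 33 − 23.76 = 9.24 → 9.
H and S are unchanged.

hsl(265, 48%, 9%)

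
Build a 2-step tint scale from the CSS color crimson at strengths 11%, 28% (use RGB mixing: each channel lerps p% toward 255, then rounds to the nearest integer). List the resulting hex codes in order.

#E02E51, #E65673

CSS crimson is rgb(220, 20, 60).
11%: (220 + 3.85 = 223.85→224, 20 + 25.85 = 45.85→46, 60 + 21.45 = 81.45→81) → #E02E51
28%: (220 + 9.8 = 229.8→230, 20 + 65.8 = 85.8→86, 60 + 54.6 = 114.6→115) → #E65673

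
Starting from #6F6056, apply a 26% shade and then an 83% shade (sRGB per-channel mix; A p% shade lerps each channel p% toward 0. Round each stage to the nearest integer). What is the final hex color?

#0E0C0B

#6F6056 is rgb(111, 96, 86).
A 26% shade moves each channel 26% toward 0:
  R: 111 − 28.86 = 82.14 → 82
  G: 96 + 0.26×(0−96) = 96 − 24.96 = 71.04 → 71
  B: 86 − 22.36 = 63.64 → 64
After the shade: rgb(82, 71, 64) = #524740.
Per channel, c → c + 0.83(0 − c):
  R: 82 + 0.83×(0−82) = 82 − 68.06 = 13.94 → 14
  G: 71 − 58.93 = 12.07 → 12
  B: 64 + 0.83×(0−64) = 64 − 53.12 = 10.88 → 11
rgb(14, 12, 11) = #0E0C0B.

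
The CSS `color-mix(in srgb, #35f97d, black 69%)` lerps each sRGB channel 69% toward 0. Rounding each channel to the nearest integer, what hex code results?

#35f97d is rgb(53, 249, 125).
Lerp each channel 69% toward 0:
  R: 53 − 36.57 = 16.43 → 16
  G: 249 + 0.69×(0−249) = 249 − 171.81 = 77.19 → 77
  B: 125 + 0.69×(0−125) = 125 − 86.25 = 38.75 → 39
rgb(16, 77, 39) = #104d27.

#104d27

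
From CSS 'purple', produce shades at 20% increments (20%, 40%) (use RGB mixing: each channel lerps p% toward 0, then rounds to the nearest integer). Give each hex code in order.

CSS purple is rgb(128, 0, 128).
20%: (128 − 25.6 = 102.4→102, 0→0, 128 − 25.6 = 102.4→102) → #660066
40%: (128 − 51.2 = 76.8→77, 0→0, 128 − 51.2 = 76.8→77) → #4D004D

#660066, #4D004D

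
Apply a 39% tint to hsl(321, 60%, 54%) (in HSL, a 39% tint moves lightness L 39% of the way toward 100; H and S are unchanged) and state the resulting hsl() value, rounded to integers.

L moves 39% from 54 toward 100: 54 + 17.94 = 71.94 → 72.
H and S are unchanged.

hsl(321, 60%, 72%)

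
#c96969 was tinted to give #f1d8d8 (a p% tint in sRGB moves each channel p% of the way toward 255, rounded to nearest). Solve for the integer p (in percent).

#c96969 is rgb(201, 105, 105); #f1d8d8 is rgb(241, 216, 216).
On the G channel (widest range): 216 ≈ 105 + (p/100)(255 − 105), so p ≈ 100×(216 − 105)/(255 − 105) = 11100/150 = 74.00.
p = 74 reproduces all three channels after rounding.

74%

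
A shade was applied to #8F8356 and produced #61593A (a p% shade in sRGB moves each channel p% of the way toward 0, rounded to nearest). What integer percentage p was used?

32%

#8F8356 is rgb(143, 131, 86); #61593A is rgb(97, 89, 58).
On the R channel (widest range): 97 ≈ 143 + (p/100)(0 − 143), so p ≈ 100×(97 − 143)/(0 − 143) = -4600/-143 = 32.17.
p = 32 reproduces all three channels after rounding.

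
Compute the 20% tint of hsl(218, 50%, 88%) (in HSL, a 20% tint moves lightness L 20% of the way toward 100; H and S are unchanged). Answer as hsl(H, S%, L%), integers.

L moves 20% from 88 toward 100: 88 + 2.4 = 90.4 → 90.
H and S are unchanged.

hsl(218, 50%, 90%)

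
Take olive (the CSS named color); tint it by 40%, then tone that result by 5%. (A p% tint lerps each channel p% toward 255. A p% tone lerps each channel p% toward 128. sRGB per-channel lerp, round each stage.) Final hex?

#b0b067

CSS olive is rgb(128, 128, 0).
Per channel, c → c + 0.4(255 − c):
  R: 128 + 0.4×(255−128) = 128 + 50.8 = 178.8 → 179
  G: 128 + 50.8 = 178.8 → 179
  B: 0 + 0.4×(255−0) = 0 + 102 = 102 → 102
After the tint: rgb(179, 179, 102) = #b3b366.
Per channel, c → c + 0.05(128 − c):
  R: 179 + 0.05×(128−179) = 179 − 2.55 = 176.45 → 176
  G: 179 − 2.55 = 176.45 → 176
  B: 102 + 0.05×(128−102) = 102 + 1.3 = 103.3 → 103
rgb(176, 176, 103) = #b0b067.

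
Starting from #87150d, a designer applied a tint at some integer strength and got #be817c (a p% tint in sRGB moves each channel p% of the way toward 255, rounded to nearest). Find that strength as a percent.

46%

#87150d is rgb(135, 21, 13); #be817c is rgb(190, 129, 124).
On the B channel (widest range): 124 ≈ 13 + (p/100)(255 − 13), so p ≈ 100×(124 − 13)/(255 − 13) = 11100/242 = 45.87.
p = 46 reproduces all three channels after rounding.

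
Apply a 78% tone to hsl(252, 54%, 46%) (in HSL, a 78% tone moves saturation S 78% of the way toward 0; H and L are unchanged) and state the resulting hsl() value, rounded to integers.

hsl(252, 12%, 46%)

S moves 78% from 54 toward 0: 54 − 42.12 = 11.88 → 12.
H and L are unchanged.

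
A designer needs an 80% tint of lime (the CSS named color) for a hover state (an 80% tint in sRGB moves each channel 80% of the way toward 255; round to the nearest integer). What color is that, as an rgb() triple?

CSS lime is rgb(0, 255, 0).
An 80% tint moves each channel 80% toward 255:
  R: 0 + 0.8×(255−0) = 0 + 204 = 204 → 204
  G: 255 + 0.8×(255−255) = 255 + 0 = 255 → 255
  B: 0 + 204 = 204 → 204

rgb(204, 255, 204)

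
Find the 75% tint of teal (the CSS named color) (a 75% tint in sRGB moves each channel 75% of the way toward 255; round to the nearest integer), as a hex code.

CSS teal is rgb(0, 128, 128).
Per channel, c → c + 0.75(255 − c):
  R: 0 + 0.75×(255−0) = 0 + 191.25 = 191.25 → 191
  G: 128 + 0.75×(255−128) = 128 + 95.25 = 223.25 → 223
  B: 128 + 0.75×(255−128) = 128 + 95.25 = 223.25 → 223
rgb(191, 223, 223) = #BFDFDF.

#BFDFDF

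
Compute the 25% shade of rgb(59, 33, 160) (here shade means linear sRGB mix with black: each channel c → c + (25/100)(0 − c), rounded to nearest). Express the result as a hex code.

Lerp each channel 25% toward 0:
  R: 59 + 0.25×(0−59) = 59 − 14.75 = 44.25 → 44
  G: 33 + 0.25×(0−33) = 33 − 8.25 = 24.75 → 25
  B: 160 + 0.25×(0−160) = 160 − 40 = 120 → 120
rgb(44, 25, 120) = #2C1978.

#2C1978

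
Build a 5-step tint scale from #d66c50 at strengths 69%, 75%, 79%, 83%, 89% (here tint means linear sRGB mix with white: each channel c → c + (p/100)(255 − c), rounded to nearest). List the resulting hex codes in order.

#d66c50 is rgb(214, 108, 80).
69%: (214 + 28.29 = 242.29→242, 108 + 101.43 = 209.43→209, 80 + 120.75 = 200.75→201) → #f2d1c9
75%: (214 + 30.75 = 244.75→245, 108 + 110.25 = 218.25→218, 80 + 131.25 = 211.25→211) → #f5dad3
79%: (214 + 32.39 = 246.39→246, 108 + 116.13 = 224.13→224, 80 + 138.25 = 218.25→218) → #f6e0da
83%: (214 + 34.03 = 248.03→248, 108 + 122.01 = 230.01→230, 80 + 145.25 = 225.25→225) → #f8e6e1
89%: (214 + 36.49 = 250.49→250, 108 + 130.83 = 238.83→239, 80 + 155.75 = 235.75→236) → #faefec

#f2d1c9, #f5dad3, #f6e0da, #f8e6e1, #faefec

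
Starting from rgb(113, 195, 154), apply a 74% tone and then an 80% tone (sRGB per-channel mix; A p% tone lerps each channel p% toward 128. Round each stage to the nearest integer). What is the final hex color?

#7F8381

A 74% tone moves each channel 74% toward 128:
  R: 113 + 11.1 = 124.1 → 124
  G: 195 + 0.74×(128−195) = 195 − 49.58 = 145.42 → 145
  B: 154 + 0.74×(128−154) = 154 − 19.24 = 134.76 → 135
After the tone: rgb(124, 145, 135) = #7C9187.
Per channel, c → c + 0.8(128 − c):
  R: 124 + 0.8×(128−124) = 124 + 3.2 = 127.2 → 127
  G: 145 − 13.6 = 131.4 → 131
  B: 135 − 5.6 = 129.4 → 129
rgb(127, 131, 129) = #7F8381.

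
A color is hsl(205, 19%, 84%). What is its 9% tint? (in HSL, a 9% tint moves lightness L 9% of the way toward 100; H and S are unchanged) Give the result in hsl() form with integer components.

L moves 9% from 84 toward 100: 84 + 1.44 = 85.44 → 85.
H and S are unchanged.

hsl(205, 19%, 85%)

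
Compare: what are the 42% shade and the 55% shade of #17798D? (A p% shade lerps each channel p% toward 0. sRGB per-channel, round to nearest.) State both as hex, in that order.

#17798D is rgb(23, 121, 141).
42% shade:
  R: 23 + 0.42×(0−23) = 23 − 9.66 = 13.34 → 13
  G: 121 − 50.82 = 70.18 → 70
  B: 141 + 0.42×(0−141) = 141 − 59.22 = 81.78 → 82
  → #0D4652
55% shade:
  R: 23 − 12.65 = 10.35 → 10
  G: 121 + 0.55×(0−121) = 121 − 66.55 = 54.45 → 54
  B: 141 + 0.55×(0−141) = 141 − 77.55 = 63.45 → 63
  → #0A363F

#0D4652, #0A363F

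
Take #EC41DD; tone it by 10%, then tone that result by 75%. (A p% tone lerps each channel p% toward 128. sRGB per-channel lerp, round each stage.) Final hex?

#987295

#EC41DD is rgb(236, 65, 221).
Per channel, c → c + 0.1(128 − c):
  R: 236 − 10.8 = 225.2 → 225
  G: 65 + 0.1×(128−65) = 65 + 6.3 = 71.3 → 71
  B: 221 − 9.3 = 211.7 → 212
After the tone: rgb(225, 71, 212) = #E147D4.
A 75% tone moves each channel 75% toward 128:
  R: 225 + 0.75×(128−225) = 225 − 72.75 = 152.25 → 152
  G: 71 + 42.75 = 113.75 → 114
  B: 212 − 63 = 149 → 149
rgb(152, 114, 149) = #987295.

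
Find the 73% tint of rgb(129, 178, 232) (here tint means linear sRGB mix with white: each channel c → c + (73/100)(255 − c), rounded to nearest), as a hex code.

Per channel, c → c + 0.73(255 − c):
  R: 129 + 91.98 = 220.98 → 221
  G: 178 + 56.21 = 234.21 → 234
  B: 232 + 0.73×(255−232) = 232 + 16.79 = 248.79 → 249
rgb(221, 234, 249) = #ddeaf9.

#ddeaf9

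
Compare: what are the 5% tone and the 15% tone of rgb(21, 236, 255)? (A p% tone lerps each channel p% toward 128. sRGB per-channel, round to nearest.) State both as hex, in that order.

#1AE7F9, #25DCEC

5% tone:
  R: 21 + 5.35 = 26.35 → 26
  G: 236 + 0.05×(128−236) = 236 − 5.4 = 230.6 → 231
  B: 255 + 0.05×(128−255) = 255 − 6.35 = 248.65 → 249
  → #1AE7F9
15% tone:
  R: 21 + 0.15×(128−21) = 21 + 16.05 = 37.05 → 37
  G: 236 − 16.2 = 219.8 → 220
  B: 255 + 0.15×(128−255) = 255 − 19.05 = 235.95 → 236
  → #25DCEC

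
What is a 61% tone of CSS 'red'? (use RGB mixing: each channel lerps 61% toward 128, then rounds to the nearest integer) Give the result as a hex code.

#B24E4E

CSS red is rgb(255, 0, 0).
Lerp each channel 61% toward 128:
  R: 255 + 0.61×(128−255) = 255 − 77.47 = 177.53 → 178
  G: 0 + 78.08 = 78.08 → 78
  B: 0 + 0.61×(128−0) = 0 + 78.08 = 78.08 → 78
rgb(178, 78, 78) = #B24E4E.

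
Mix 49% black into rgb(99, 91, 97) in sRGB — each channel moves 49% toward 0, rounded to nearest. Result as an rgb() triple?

rgb(50, 46, 49)

Lerp each channel 49% toward 0:
  R: 99 + 0.49×(0−99) = 99 − 48.51 = 50.49 → 50
  G: 91 − 44.59 = 46.41 → 46
  B: 97 − 47.53 = 49.47 → 49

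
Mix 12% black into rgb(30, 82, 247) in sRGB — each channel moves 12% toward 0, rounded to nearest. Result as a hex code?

#1A48D9

Lerp each channel 12% toward 0:
  R: 30 + 0.12×(0−30) = 30 − 3.6 = 26.4 → 26
  G: 82 − 9.84 = 72.16 → 72
  B: 247 + 0.12×(0−247) = 247 − 29.64 = 217.36 → 217
rgb(26, 72, 217) = #1A48D9.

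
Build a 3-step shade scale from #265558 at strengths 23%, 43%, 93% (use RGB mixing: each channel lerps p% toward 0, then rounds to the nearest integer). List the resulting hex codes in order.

#265558 is rgb(38, 85, 88).
23%: (38 − 8.74 = 29.26→29, 85 − 19.55 = 65.45→65, 88 − 20.24 = 67.76→68) → #1d4144
43%: (38 − 16.34 = 21.66→22, 85 − 36.55 = 48.45→48, 88 − 37.84 = 50.16→50) → #163032
93%: (38 − 35.34 = 2.66→3, 85 − 79.05 = 5.95→6, 88 − 81.84 = 6.16→6) → #030606

#1d4144, #163032, #030606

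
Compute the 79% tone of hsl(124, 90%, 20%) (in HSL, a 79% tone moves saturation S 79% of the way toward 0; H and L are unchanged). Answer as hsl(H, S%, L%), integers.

S moves 79% from 90 toward 0: 90 − 71.1 = 18.9 → 19.
H and L are unchanged.

hsl(124, 19%, 20%)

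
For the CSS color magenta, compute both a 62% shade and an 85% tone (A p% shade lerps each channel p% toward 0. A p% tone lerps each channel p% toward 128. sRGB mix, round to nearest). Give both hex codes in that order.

CSS magenta is rgb(255, 0, 255).
62% shade:
  R: 255 − 158.1 = 96.9 → 97
  G: 0 + 0 = 0 → 0
  B: 255 + 0.62×(0−255) = 255 − 158.1 = 96.9 → 97
  → #610061
85% tone:
  R: 255 − 107.95 = 147.05 → 147
  G: 0 + 108.8 = 108.8 → 109
  B: 255 + 0.85×(128−255) = 255 − 107.95 = 147.05 → 147
  → #936d93

#610061, #936d93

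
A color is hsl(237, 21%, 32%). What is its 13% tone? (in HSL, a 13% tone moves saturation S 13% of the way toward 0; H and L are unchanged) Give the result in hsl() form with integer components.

S moves 13% from 21 toward 0: 21 − 2.73 = 18.27 → 18.
H and L are unchanged.

hsl(237, 18%, 32%)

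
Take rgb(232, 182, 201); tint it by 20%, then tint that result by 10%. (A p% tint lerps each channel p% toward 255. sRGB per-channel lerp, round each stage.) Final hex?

#efcbd8

A 20% tint moves each channel 20% toward 255:
  R: 232 + 0.2×(255−232) = 232 + 4.6 = 236.6 → 237
  G: 182 + 0.2×(255−182) = 182 + 14.6 = 196.6 → 197
  B: 201 + 0.2×(255−201) = 201 + 10.8 = 211.8 → 212
After the tint: rgb(237, 197, 212) = #edc5d4.
Per channel, c → c + 0.1(255 − c):
  R: 237 + 0.1×(255−237) = 237 + 1.8 = 238.8 → 239
  G: 197 + 0.1×(255−197) = 197 + 5.8 = 202.8 → 203
  B: 212 + 0.1×(255−212) = 212 + 4.3 = 216.3 → 216
rgb(239, 203, 216) = #efcbd8.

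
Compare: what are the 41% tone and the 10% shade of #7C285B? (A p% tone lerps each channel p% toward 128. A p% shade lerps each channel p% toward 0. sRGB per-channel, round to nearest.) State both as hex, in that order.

#7E4C6A, #702452

#7C285B is rgb(124, 40, 91).
41% tone:
  R: 124 + 0.41×(128−124) = 124 + 1.64 = 125.64 → 126
  G: 40 + 36.08 = 76.08 → 76
  B: 91 + 0.41×(128−91) = 91 + 15.17 = 106.17 → 106
  → #7E4C6A
10% shade:
  R: 124 + 0.1×(0−124) = 124 − 12.4 = 111.6 → 112
  G: 40 + 0.1×(0−40) = 40 − 4 = 36 → 36
  B: 91 + 0.1×(0−91) = 91 − 9.1 = 81.9 → 82
  → #702452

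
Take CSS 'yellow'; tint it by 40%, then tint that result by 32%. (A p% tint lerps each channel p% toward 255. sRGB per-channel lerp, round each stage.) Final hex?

#FFFF97

CSS yellow is rgb(255, 255, 0).
Per channel, c → c + 0.4(255 − c):
  R: 255 + 0 = 255 → 255
  G: 255 + 0.4×(255−255) = 255 + 0 = 255 → 255
  B: 0 + 102 = 102 → 102
After the tint: rgb(255, 255, 102) = #FFFF66.
Per channel, c → c + 0.32(255 − c):
  R: 255 + 0.32×(255−255) = 255 + 0 = 255 → 255
  G: 255 + 0 = 255 → 255
  B: 102 + 48.96 = 150.96 → 151
rgb(255, 255, 151) = #FFFF97.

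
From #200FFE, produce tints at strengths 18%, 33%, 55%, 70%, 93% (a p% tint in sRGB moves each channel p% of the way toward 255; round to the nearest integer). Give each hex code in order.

#200FFE is rgb(32, 15, 254).
18%: (32 + 40.14 = 72.14→72, 15 + 43.2 = 58.2→58, 254→254) → #483AFE
33%: (32 + 73.59 = 105.59→106, 15 + 79.2 = 94.2→94, 254→254) → #6A5EFE
55%: (32 + 122.65 = 154.65→155, 15 + 132 = 147→147, 254 + 0.55 = 254.55→255) → #9B93FF
70%: (32 + 156.1 = 188.1→188, 15 + 168 = 183→183, 254 + 0.7 = 254.7→255) → #BCB7FF
93%: (32 + 207.39 = 239.39→239, 15 + 223.2 = 238.2→238, 254 + 0.93 = 254.93→255) → #EFEEFF

#483AFE, #6A5EFE, #9B93FF, #BCB7FF, #EFEEFF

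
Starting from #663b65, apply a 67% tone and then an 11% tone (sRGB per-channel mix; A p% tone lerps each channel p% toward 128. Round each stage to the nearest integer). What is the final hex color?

#786c78

#663b65 is rgb(102, 59, 101).
Per channel, c → c + 0.67(128 − c):
  R: 102 + 17.42 = 119.42 → 119
  G: 59 + 0.67×(128−59) = 59 + 46.23 = 105.23 → 105
  B: 101 + 0.67×(128−101) = 101 + 18.09 = 119.09 → 119
After the tone: rgb(119, 105, 119) = #776977.
An 11% tone moves each channel 11% toward 128:
  R: 119 + 0.11×(128−119) = 119 + 0.99 = 119.99 → 120
  G: 105 + 2.53 = 107.53 → 108
  B: 119 + 0.99 = 119.99 → 120
rgb(120, 108, 120) = #786c78.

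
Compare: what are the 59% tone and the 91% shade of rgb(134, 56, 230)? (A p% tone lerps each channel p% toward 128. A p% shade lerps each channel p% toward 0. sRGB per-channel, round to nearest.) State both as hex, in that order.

#8262aa, #0c0515

59% tone:
  R: 134 + 0.59×(128−134) = 134 − 3.54 = 130.46 → 130
  G: 56 + 0.59×(128−56) = 56 + 42.48 = 98.48 → 98
  B: 230 + 0.59×(128−230) = 230 − 60.18 = 169.82 → 170
  → #8262aa
91% shade:
  R: 134 + 0.91×(0−134) = 134 − 121.94 = 12.06 → 12
  G: 56 + 0.91×(0−56) = 56 − 50.96 = 5.04 → 5
  B: 230 − 209.3 = 20.7 → 21
  → #0c0515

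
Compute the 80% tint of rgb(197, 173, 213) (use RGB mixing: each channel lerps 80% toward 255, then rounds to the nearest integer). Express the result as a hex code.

An 80% tint moves each channel 80% toward 255:
  R: 197 + 0.8×(255−197) = 197 + 46.4 = 243.4 → 243
  G: 173 + 0.8×(255−173) = 173 + 65.6 = 238.6 → 239
  B: 213 + 0.8×(255−213) = 213 + 33.6 = 246.6 → 247
rgb(243, 239, 247) = #f3eff7.

#f3eff7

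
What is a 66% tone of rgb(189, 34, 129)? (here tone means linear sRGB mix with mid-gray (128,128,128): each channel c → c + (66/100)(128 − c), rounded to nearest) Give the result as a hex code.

#956080

A 66% tone moves each channel 66% toward 128:
  R: 189 + 0.66×(128−189) = 189 − 40.26 = 148.74 → 149
  G: 34 + 62.04 = 96.04 → 96
  B: 129 − 0.66 = 128.34 → 128
rgb(149, 96, 128) = #956080.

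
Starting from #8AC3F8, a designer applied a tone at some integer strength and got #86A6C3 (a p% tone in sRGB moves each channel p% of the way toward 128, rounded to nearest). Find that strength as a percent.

#8AC3F8 is rgb(138, 195, 248); #86A6C3 is rgb(134, 166, 195).
On the B channel (widest range): 195 ≈ 248 + (p/100)(128 − 248), so p ≈ 100×(195 − 248)/(128 − 248) = -5300/-120 = 44.17.
p = 44 reproduces all three channels after rounding.

44%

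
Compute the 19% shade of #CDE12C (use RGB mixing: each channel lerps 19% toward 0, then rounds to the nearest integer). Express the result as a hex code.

#A6B624

#CDE12C is rgb(205, 225, 44).
A 19% shade moves each channel 19% toward 0:
  R: 205 + 0.19×(0−205) = 205 − 38.95 = 166.05 → 166
  G: 225 + 0.19×(0−225) = 225 − 42.75 = 182.25 → 182
  B: 44 − 8.36 = 35.64 → 36
rgb(166, 182, 36) = #A6B624.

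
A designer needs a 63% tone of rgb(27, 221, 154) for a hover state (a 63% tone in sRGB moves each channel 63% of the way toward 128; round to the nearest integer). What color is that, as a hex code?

#5BA28A

Per channel, c → c + 0.63(128 − c):
  R: 27 + 63.63 = 90.63 → 91
  G: 221 − 58.59 = 162.41 → 162
  B: 154 + 0.63×(128−154) = 154 − 16.38 = 137.62 → 138
rgb(91, 162, 138) = #5BA28A.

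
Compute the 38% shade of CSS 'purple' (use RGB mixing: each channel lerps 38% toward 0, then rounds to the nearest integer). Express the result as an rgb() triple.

rgb(79, 0, 79)

CSS purple is rgb(128, 0, 128).
A 38% shade moves each channel 38% toward 0:
  R: 128 + 0.38×(0−128) = 128 − 48.64 = 79.36 → 79
  G: 0 + 0.38×(0−0) = 0 + 0 = 0 → 0
  B: 128 + 0.38×(0−128) = 128 − 48.64 = 79.36 → 79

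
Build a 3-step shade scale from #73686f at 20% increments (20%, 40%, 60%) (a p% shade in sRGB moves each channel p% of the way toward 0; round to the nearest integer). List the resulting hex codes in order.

#73686f is rgb(115, 104, 111).
20%: (115 − 23 = 92→92, 104 − 20.8 = 83.2→83, 111 − 22.2 = 88.8→89) → #5c5359
40%: (115 − 46 = 69→69, 104 − 41.6 = 62.4→62, 111 − 44.4 = 66.6→67) → #453e43
60%: (115 − 69 = 46→46, 104 − 62.4 = 41.6→42, 111 − 66.6 = 44.4→44) → #2e2a2c

#5c5359, #453e43, #2e2a2c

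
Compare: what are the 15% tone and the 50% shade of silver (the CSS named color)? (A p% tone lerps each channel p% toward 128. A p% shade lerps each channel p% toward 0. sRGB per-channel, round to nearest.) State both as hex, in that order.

#B6B6B6, #606060

CSS silver is rgb(192, 192, 192).
15% tone:
  R: 192 + 0.15×(128−192) = 192 − 9.6 = 182.4 → 182
  G: 192 + 0.15×(128−192) = 192 − 9.6 = 182.4 → 182
  B: 192 + 0.15×(128−192) = 192 − 9.6 = 182.4 → 182
  → #B6B6B6
50% shade:
  R: 192 + 0.5×(0−192) = 192 − 96 = 96 → 96
  G: 192 − 96 = 96 → 96
  B: 192 − 96 = 96 → 96
  → #606060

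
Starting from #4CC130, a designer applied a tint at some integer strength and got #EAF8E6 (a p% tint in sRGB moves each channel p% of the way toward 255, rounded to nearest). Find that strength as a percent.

88%

#4CC130 is rgb(76, 193, 48); #EAF8E6 is rgb(234, 248, 230).
On the B channel (widest range): 230 ≈ 48 + (p/100)(255 − 48), so p ≈ 100×(230 − 48)/(255 − 48) = 18200/207 = 87.92.
p = 88 reproduces all three channels after rounding.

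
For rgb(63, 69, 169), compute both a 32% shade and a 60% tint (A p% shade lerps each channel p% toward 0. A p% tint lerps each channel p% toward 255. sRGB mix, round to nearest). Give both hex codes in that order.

#2b2f73, #b2b5dd

32% shade:
  R: 63 + 0.32×(0−63) = 63 − 20.16 = 42.84 → 43
  G: 69 + 0.32×(0−69) = 69 − 22.08 = 46.92 → 47
  B: 169 − 54.08 = 114.92 → 115
  → #2b2f73
60% tint:
  R: 63 + 0.6×(255−63) = 63 + 115.2 = 178.2 → 178
  G: 69 + 0.6×(255−69) = 69 + 111.6 = 180.6 → 181
  B: 169 + 51.6 = 220.6 → 221
  → #b2b5dd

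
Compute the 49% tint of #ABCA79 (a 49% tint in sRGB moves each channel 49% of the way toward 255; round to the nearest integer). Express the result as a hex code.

#ABCA79 is rgb(171, 202, 121).
Per channel, c → c + 0.49(255 − c):
  R: 171 + 0.49×(255−171) = 171 + 41.16 = 212.16 → 212
  G: 202 + 0.49×(255−202) = 202 + 25.97 = 227.97 → 228
  B: 121 + 0.49×(255−121) = 121 + 65.66 = 186.66 → 187
rgb(212, 228, 187) = #D4E4BB.

#D4E4BB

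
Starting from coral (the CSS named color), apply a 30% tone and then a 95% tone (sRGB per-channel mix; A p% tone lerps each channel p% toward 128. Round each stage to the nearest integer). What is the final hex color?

CSS coral is rgb(255, 127, 80).
Lerp each channel 30% toward 128:
  R: 255 + 0.3×(128−255) = 255 − 38.1 = 216.9 → 217
  G: 127 + 0.3×(128−127) = 127 + 0.3 = 127.3 → 127
  B: 80 + 0.3×(128−80) = 80 + 14.4 = 94.4 → 94
After the tone: rgb(217, 127, 94) = #D97F5E.
Per channel, c → c + 0.95(128 − c):
  R: 217 + 0.95×(128−217) = 217 − 84.55 = 132.45 → 132
  G: 127 + 0.95×(128−127) = 127 + 0.95 = 127.95 → 128
  B: 94 + 32.3 = 126.3 → 126
rgb(132, 128, 126) = #84807E.

#84807E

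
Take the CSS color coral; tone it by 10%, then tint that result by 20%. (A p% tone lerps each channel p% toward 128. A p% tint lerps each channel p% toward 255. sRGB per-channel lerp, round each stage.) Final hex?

#f59977

CSS coral is rgb(255, 127, 80).
A 10% tone moves each channel 10% toward 128:
  R: 255 − 12.7 = 242.3 → 242
  G: 127 + 0.1×(128−127) = 127 + 0.1 = 127.1 → 127
  B: 80 + 4.8 = 84.8 → 85
After the tone: rgb(242, 127, 85) = #f27f55.
Per channel, c → c + 0.2(255 − c):
  R: 242 + 2.6 = 244.6 → 245
  G: 127 + 0.2×(255−127) = 127 + 25.6 = 152.6 → 153
  B: 85 + 34 = 119 → 119
rgb(245, 153, 119) = #f59977.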